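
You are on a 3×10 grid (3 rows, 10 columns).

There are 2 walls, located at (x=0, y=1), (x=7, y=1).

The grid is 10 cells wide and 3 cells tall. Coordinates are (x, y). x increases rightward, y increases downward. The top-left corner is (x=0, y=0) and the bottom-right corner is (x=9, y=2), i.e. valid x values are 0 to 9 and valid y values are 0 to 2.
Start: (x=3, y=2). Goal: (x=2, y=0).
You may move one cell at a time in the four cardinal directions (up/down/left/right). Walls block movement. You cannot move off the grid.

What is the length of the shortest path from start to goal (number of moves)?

Answer: Shortest path length: 3

Derivation:
BFS from (x=3, y=2) until reaching (x=2, y=0):
  Distance 0: (x=3, y=2)
  Distance 1: (x=3, y=1), (x=2, y=2), (x=4, y=2)
  Distance 2: (x=3, y=0), (x=2, y=1), (x=4, y=1), (x=1, y=2), (x=5, y=2)
  Distance 3: (x=2, y=0), (x=4, y=0), (x=1, y=1), (x=5, y=1), (x=0, y=2), (x=6, y=2)  <- goal reached here
One shortest path (3 moves): (x=3, y=2) -> (x=2, y=2) -> (x=2, y=1) -> (x=2, y=0)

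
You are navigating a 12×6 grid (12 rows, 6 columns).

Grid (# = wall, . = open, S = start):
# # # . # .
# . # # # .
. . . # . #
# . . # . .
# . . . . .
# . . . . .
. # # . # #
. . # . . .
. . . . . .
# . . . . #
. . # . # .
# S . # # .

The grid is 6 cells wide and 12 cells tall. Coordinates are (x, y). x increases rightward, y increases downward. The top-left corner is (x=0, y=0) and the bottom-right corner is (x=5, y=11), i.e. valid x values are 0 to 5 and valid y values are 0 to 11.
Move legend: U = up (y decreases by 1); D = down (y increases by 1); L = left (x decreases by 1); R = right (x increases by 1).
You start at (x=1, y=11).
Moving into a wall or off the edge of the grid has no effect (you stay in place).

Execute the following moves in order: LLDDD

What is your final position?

Start: (x=1, y=11)
  L (left): blocked, stay at (x=1, y=11)
  L (left): blocked, stay at (x=1, y=11)
  [×3]D (down): blocked, stay at (x=1, y=11)
Final: (x=1, y=11)

Answer: Final position: (x=1, y=11)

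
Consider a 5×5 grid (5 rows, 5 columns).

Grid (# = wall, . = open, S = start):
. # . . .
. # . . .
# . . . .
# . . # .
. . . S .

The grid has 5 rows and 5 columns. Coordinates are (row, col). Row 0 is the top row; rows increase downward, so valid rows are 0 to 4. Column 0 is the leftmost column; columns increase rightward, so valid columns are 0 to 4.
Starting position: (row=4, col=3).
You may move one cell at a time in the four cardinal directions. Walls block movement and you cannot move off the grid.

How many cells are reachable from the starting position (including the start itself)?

BFS flood-fill from (row=4, col=3):
  Distance 0: (row=4, col=3)
  Distance 1: (row=4, col=2), (row=4, col=4)
  Distance 2: (row=3, col=2), (row=3, col=4), (row=4, col=1)
  Distance 3: (row=2, col=2), (row=2, col=4), (row=3, col=1), (row=4, col=0)
  Distance 4: (row=1, col=2), (row=1, col=4), (row=2, col=1), (row=2, col=3)
  Distance 5: (row=0, col=2), (row=0, col=4), (row=1, col=3)
  Distance 6: (row=0, col=3)
Total reachable: 18 (grid has 20 open cells total)

Answer: Reachable cells: 18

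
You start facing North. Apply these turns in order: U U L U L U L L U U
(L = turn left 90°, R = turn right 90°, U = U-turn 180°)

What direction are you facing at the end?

Answer: Final heading: North

Derivation:
Start: North
  U (U-turn (180°)) -> South
  U (U-turn (180°)) -> North
  L (left (90° counter-clockwise)) -> West
  U (U-turn (180°)) -> East
  L (left (90° counter-clockwise)) -> North
  U (U-turn (180°)) -> South
  L (left (90° counter-clockwise)) -> East
  L (left (90° counter-clockwise)) -> North
  U (U-turn (180°)) -> South
  U (U-turn (180°)) -> North
Final: North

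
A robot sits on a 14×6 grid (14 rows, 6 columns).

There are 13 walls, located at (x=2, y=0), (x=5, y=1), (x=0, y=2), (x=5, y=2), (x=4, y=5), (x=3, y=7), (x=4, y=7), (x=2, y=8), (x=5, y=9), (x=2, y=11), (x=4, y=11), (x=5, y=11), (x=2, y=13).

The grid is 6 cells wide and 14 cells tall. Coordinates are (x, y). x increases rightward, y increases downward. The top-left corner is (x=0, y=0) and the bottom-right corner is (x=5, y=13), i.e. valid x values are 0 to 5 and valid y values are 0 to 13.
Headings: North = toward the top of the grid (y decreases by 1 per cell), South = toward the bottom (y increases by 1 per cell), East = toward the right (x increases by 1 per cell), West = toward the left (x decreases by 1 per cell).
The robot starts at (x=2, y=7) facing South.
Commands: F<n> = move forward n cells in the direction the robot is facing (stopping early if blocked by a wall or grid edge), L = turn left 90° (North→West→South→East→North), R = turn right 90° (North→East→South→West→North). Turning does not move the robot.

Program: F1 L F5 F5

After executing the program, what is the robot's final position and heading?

Answer: Final position: (x=2, y=7), facing East

Derivation:
Start: (x=2, y=7), facing South
  F1: move forward 0/1 (blocked), now at (x=2, y=7)
  L: turn left, now facing East
  F5: move forward 0/5 (blocked), now at (x=2, y=7)
  F5: move forward 0/5 (blocked), now at (x=2, y=7)
Final: (x=2, y=7), facing East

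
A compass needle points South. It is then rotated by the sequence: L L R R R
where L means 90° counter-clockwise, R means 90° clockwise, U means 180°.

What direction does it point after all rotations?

Answer: Final heading: West

Derivation:
Start: South
  L (left (90° counter-clockwise)) -> East
  L (left (90° counter-clockwise)) -> North
  R (right (90° clockwise)) -> East
  R (right (90° clockwise)) -> South
  R (right (90° clockwise)) -> West
Final: West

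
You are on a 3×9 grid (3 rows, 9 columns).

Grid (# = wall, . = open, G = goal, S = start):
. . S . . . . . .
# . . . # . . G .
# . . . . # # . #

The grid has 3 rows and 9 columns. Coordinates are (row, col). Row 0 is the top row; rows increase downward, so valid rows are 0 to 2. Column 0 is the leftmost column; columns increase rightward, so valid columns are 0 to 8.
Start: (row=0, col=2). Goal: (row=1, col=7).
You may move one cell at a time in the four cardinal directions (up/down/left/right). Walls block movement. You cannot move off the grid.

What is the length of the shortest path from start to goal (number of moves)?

Answer: Shortest path length: 6

Derivation:
BFS from (row=0, col=2) until reaching (row=1, col=7):
  Distance 0: (row=0, col=2)
  Distance 1: (row=0, col=1), (row=0, col=3), (row=1, col=2)
  Distance 2: (row=0, col=0), (row=0, col=4), (row=1, col=1), (row=1, col=3), (row=2, col=2)
  Distance 3: (row=0, col=5), (row=2, col=1), (row=2, col=3)
  Distance 4: (row=0, col=6), (row=1, col=5), (row=2, col=4)
  Distance 5: (row=0, col=7), (row=1, col=6)
  Distance 6: (row=0, col=8), (row=1, col=7)  <- goal reached here
One shortest path (6 moves): (row=0, col=2) -> (row=0, col=3) -> (row=0, col=4) -> (row=0, col=5) -> (row=0, col=6) -> (row=0, col=7) -> (row=1, col=7)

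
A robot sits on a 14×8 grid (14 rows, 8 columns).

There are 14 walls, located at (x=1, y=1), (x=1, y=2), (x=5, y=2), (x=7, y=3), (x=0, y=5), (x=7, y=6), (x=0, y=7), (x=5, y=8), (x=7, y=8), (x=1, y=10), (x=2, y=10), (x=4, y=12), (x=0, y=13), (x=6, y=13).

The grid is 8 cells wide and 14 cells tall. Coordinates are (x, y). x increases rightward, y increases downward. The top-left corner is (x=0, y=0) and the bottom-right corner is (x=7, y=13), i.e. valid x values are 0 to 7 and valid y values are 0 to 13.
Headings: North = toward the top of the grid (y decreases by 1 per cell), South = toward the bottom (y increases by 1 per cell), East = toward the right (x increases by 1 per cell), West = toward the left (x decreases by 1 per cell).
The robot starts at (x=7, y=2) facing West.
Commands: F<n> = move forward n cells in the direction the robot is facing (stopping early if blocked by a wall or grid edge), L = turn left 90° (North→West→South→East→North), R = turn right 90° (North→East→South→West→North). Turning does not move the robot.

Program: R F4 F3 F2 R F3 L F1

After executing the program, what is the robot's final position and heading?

Answer: Final position: (x=7, y=0), facing North

Derivation:
Start: (x=7, y=2), facing West
  R: turn right, now facing North
  F4: move forward 2/4 (blocked), now at (x=7, y=0)
  F3: move forward 0/3 (blocked), now at (x=7, y=0)
  F2: move forward 0/2 (blocked), now at (x=7, y=0)
  R: turn right, now facing East
  F3: move forward 0/3 (blocked), now at (x=7, y=0)
  L: turn left, now facing North
  F1: move forward 0/1 (blocked), now at (x=7, y=0)
Final: (x=7, y=0), facing North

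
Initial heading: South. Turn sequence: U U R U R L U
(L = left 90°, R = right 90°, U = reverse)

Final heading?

Start: South
  U (U-turn (180°)) -> North
  U (U-turn (180°)) -> South
  R (right (90° clockwise)) -> West
  U (U-turn (180°)) -> East
  R (right (90° clockwise)) -> South
  L (left (90° counter-clockwise)) -> East
  U (U-turn (180°)) -> West
Final: West

Answer: Final heading: West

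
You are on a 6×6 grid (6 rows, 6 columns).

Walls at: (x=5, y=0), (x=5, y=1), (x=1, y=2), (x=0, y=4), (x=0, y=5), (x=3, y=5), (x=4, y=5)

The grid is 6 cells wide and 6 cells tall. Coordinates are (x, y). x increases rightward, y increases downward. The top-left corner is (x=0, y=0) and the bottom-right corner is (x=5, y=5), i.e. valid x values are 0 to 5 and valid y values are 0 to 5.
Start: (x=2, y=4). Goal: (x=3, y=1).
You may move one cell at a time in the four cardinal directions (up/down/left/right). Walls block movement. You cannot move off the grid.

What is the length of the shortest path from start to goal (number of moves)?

Answer: Shortest path length: 4

Derivation:
BFS from (x=2, y=4) until reaching (x=3, y=1):
  Distance 0: (x=2, y=4)
  Distance 1: (x=2, y=3), (x=1, y=4), (x=3, y=4), (x=2, y=5)
  Distance 2: (x=2, y=2), (x=1, y=3), (x=3, y=3), (x=4, y=4), (x=1, y=5)
  Distance 3: (x=2, y=1), (x=3, y=2), (x=0, y=3), (x=4, y=3), (x=5, y=4)
  Distance 4: (x=2, y=0), (x=1, y=1), (x=3, y=1), (x=0, y=2), (x=4, y=2), (x=5, y=3), (x=5, y=5)  <- goal reached here
One shortest path (4 moves): (x=2, y=4) -> (x=3, y=4) -> (x=3, y=3) -> (x=3, y=2) -> (x=3, y=1)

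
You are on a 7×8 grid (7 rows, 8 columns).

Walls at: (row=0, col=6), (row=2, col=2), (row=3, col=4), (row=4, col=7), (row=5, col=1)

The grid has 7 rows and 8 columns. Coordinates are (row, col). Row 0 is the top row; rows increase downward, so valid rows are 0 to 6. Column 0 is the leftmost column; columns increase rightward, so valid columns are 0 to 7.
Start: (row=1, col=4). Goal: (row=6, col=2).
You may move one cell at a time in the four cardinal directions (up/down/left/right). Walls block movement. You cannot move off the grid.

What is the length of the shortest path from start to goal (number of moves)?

BFS from (row=1, col=4) until reaching (row=6, col=2):
  Distance 0: (row=1, col=4)
  Distance 1: (row=0, col=4), (row=1, col=3), (row=1, col=5), (row=2, col=4)
  Distance 2: (row=0, col=3), (row=0, col=5), (row=1, col=2), (row=1, col=6), (row=2, col=3), (row=2, col=5)
  Distance 3: (row=0, col=2), (row=1, col=1), (row=1, col=7), (row=2, col=6), (row=3, col=3), (row=3, col=5)
  Distance 4: (row=0, col=1), (row=0, col=7), (row=1, col=0), (row=2, col=1), (row=2, col=7), (row=3, col=2), (row=3, col=6), (row=4, col=3), (row=4, col=5)
  Distance 5: (row=0, col=0), (row=2, col=0), (row=3, col=1), (row=3, col=7), (row=4, col=2), (row=4, col=4), (row=4, col=6), (row=5, col=3), (row=5, col=5)
  Distance 6: (row=3, col=0), (row=4, col=1), (row=5, col=2), (row=5, col=4), (row=5, col=6), (row=6, col=3), (row=6, col=5)
  Distance 7: (row=4, col=0), (row=5, col=7), (row=6, col=2), (row=6, col=4), (row=6, col=6)  <- goal reached here
One shortest path (7 moves): (row=1, col=4) -> (row=1, col=3) -> (row=2, col=3) -> (row=3, col=3) -> (row=3, col=2) -> (row=4, col=2) -> (row=5, col=2) -> (row=6, col=2)

Answer: Shortest path length: 7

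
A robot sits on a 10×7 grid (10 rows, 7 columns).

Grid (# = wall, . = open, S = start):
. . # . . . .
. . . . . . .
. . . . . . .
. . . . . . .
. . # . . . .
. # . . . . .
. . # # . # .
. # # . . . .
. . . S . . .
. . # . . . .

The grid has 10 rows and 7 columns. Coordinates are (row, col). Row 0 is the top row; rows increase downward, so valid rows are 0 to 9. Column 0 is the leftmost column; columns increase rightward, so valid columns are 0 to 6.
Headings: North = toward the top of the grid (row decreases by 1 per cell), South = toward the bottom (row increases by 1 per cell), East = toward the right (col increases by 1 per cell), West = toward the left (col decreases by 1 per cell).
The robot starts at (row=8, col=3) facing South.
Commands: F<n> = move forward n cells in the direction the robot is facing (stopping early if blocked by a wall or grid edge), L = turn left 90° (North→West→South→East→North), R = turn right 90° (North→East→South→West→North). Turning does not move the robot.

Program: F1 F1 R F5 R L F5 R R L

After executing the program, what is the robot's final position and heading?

Start: (row=8, col=3), facing South
  F1: move forward 1, now at (row=9, col=3)
  F1: move forward 0/1 (blocked), now at (row=9, col=3)
  R: turn right, now facing West
  F5: move forward 0/5 (blocked), now at (row=9, col=3)
  R: turn right, now facing North
  L: turn left, now facing West
  F5: move forward 0/5 (blocked), now at (row=9, col=3)
  R: turn right, now facing North
  R: turn right, now facing East
  L: turn left, now facing North
Final: (row=9, col=3), facing North

Answer: Final position: (row=9, col=3), facing North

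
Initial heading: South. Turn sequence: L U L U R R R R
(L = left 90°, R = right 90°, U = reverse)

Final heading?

Start: South
  L (left (90° counter-clockwise)) -> East
  U (U-turn (180°)) -> West
  L (left (90° counter-clockwise)) -> South
  U (U-turn (180°)) -> North
  R (right (90° clockwise)) -> East
  R (right (90° clockwise)) -> South
  R (right (90° clockwise)) -> West
  R (right (90° clockwise)) -> North
Final: North

Answer: Final heading: North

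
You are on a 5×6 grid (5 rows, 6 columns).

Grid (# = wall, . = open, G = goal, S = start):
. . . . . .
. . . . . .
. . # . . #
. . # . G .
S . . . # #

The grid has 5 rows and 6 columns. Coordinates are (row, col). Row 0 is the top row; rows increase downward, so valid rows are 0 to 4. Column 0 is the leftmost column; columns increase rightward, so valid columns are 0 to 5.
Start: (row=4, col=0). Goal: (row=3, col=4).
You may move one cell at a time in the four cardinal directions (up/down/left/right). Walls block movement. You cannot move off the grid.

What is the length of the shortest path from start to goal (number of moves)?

BFS from (row=4, col=0) until reaching (row=3, col=4):
  Distance 0: (row=4, col=0)
  Distance 1: (row=3, col=0), (row=4, col=1)
  Distance 2: (row=2, col=0), (row=3, col=1), (row=4, col=2)
  Distance 3: (row=1, col=0), (row=2, col=1), (row=4, col=3)
  Distance 4: (row=0, col=0), (row=1, col=1), (row=3, col=3)
  Distance 5: (row=0, col=1), (row=1, col=2), (row=2, col=3), (row=3, col=4)  <- goal reached here
One shortest path (5 moves): (row=4, col=0) -> (row=4, col=1) -> (row=4, col=2) -> (row=4, col=3) -> (row=3, col=3) -> (row=3, col=4)

Answer: Shortest path length: 5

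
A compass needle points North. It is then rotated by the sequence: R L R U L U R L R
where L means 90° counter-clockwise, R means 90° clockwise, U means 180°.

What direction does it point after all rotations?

Start: North
  R (right (90° clockwise)) -> East
  L (left (90° counter-clockwise)) -> North
  R (right (90° clockwise)) -> East
  U (U-turn (180°)) -> West
  L (left (90° counter-clockwise)) -> South
  U (U-turn (180°)) -> North
  R (right (90° clockwise)) -> East
  L (left (90° counter-clockwise)) -> North
  R (right (90° clockwise)) -> East
Final: East

Answer: Final heading: East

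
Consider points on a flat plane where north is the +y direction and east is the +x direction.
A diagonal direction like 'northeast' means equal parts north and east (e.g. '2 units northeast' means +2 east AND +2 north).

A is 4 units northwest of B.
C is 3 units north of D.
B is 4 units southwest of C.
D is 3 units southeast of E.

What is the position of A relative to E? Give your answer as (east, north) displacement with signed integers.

Place E at the origin (east=0, north=0).
  D is 3 units southeast of E: delta (east=+3, north=-3); D at (east=3, north=-3).
  C is 3 units north of D: delta (east=+0, north=+3); C at (east=3, north=0).
  B is 4 units southwest of C: delta (east=-4, north=-4); B at (east=-1, north=-4).
  A is 4 units northwest of B: delta (east=-4, north=+4); A at (east=-5, north=0).
Therefore A relative to E: (east=-5, north=0).

Answer: A is at (east=-5, north=0) relative to E.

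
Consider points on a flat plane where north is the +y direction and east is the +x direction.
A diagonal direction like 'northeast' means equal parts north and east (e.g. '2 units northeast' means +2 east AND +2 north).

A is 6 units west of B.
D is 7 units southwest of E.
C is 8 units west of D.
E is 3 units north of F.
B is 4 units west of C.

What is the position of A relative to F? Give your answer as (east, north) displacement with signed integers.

Answer: A is at (east=-25, north=-4) relative to F.

Derivation:
Place F at the origin (east=0, north=0).
  E is 3 units north of F: delta (east=+0, north=+3); E at (east=0, north=3).
  D is 7 units southwest of E: delta (east=-7, north=-7); D at (east=-7, north=-4).
  C is 8 units west of D: delta (east=-8, north=+0); C at (east=-15, north=-4).
  B is 4 units west of C: delta (east=-4, north=+0); B at (east=-19, north=-4).
  A is 6 units west of B: delta (east=-6, north=+0); A at (east=-25, north=-4).
Therefore A relative to F: (east=-25, north=-4).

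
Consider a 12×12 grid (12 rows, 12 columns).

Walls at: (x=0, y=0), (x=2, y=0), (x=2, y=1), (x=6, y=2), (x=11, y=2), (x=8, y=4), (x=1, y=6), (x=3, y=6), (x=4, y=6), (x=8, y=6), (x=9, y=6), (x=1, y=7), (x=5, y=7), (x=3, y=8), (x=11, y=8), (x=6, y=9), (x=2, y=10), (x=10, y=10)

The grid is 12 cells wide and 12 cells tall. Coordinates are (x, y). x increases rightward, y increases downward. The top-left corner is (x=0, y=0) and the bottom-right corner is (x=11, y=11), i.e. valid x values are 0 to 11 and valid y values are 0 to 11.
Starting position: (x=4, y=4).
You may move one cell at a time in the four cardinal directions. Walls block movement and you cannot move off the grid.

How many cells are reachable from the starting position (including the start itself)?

Answer: Reachable cells: 126

Derivation:
BFS flood-fill from (x=4, y=4):
  Distance 0: (x=4, y=4)
  Distance 1: (x=4, y=3), (x=3, y=4), (x=5, y=4), (x=4, y=5)
  Distance 2: (x=4, y=2), (x=3, y=3), (x=5, y=3), (x=2, y=4), (x=6, y=4), (x=3, y=5), (x=5, y=5)
  Distance 3: (x=4, y=1), (x=3, y=2), (x=5, y=2), (x=2, y=3), (x=6, y=3), (x=1, y=4), (x=7, y=4), (x=2, y=5), (x=6, y=5), (x=5, y=6)
  Distance 4: (x=4, y=0), (x=3, y=1), (x=5, y=1), (x=2, y=2), (x=1, y=3), (x=7, y=3), (x=0, y=4), (x=1, y=5), (x=7, y=5), (x=2, y=6), (x=6, y=6)
  Distance 5: (x=3, y=0), (x=5, y=0), (x=6, y=1), (x=1, y=2), (x=7, y=2), (x=0, y=3), (x=8, y=3), (x=0, y=5), (x=8, y=5), (x=7, y=6), (x=2, y=7), (x=6, y=7)
  Distance 6: (x=6, y=0), (x=1, y=1), (x=7, y=1), (x=0, y=2), (x=8, y=2), (x=9, y=3), (x=9, y=5), (x=0, y=6), (x=3, y=7), (x=7, y=7), (x=2, y=8), (x=6, y=8)
  Distance 7: (x=1, y=0), (x=7, y=0), (x=0, y=1), (x=8, y=1), (x=9, y=2), (x=10, y=3), (x=9, y=4), (x=10, y=5), (x=0, y=7), (x=4, y=7), (x=8, y=7), (x=1, y=8), (x=5, y=8), (x=7, y=8), (x=2, y=9)
  Distance 8: (x=8, y=0), (x=9, y=1), (x=10, y=2), (x=11, y=3), (x=10, y=4), (x=11, y=5), (x=10, y=6), (x=9, y=7), (x=0, y=8), (x=4, y=8), (x=8, y=8), (x=1, y=9), (x=3, y=9), (x=5, y=9), (x=7, y=9)
  Distance 9: (x=9, y=0), (x=10, y=1), (x=11, y=4), (x=11, y=6), (x=10, y=7), (x=9, y=8), (x=0, y=9), (x=4, y=9), (x=8, y=9), (x=1, y=10), (x=3, y=10), (x=5, y=10), (x=7, y=10)
  Distance 10: (x=10, y=0), (x=11, y=1), (x=11, y=7), (x=10, y=8), (x=9, y=9), (x=0, y=10), (x=4, y=10), (x=6, y=10), (x=8, y=10), (x=1, y=11), (x=3, y=11), (x=5, y=11), (x=7, y=11)
  Distance 11: (x=11, y=0), (x=10, y=9), (x=9, y=10), (x=0, y=11), (x=2, y=11), (x=4, y=11), (x=6, y=11), (x=8, y=11)
  Distance 12: (x=11, y=9), (x=9, y=11)
  Distance 13: (x=11, y=10), (x=10, y=11)
  Distance 14: (x=11, y=11)
Total reachable: 126 (grid has 126 open cells total)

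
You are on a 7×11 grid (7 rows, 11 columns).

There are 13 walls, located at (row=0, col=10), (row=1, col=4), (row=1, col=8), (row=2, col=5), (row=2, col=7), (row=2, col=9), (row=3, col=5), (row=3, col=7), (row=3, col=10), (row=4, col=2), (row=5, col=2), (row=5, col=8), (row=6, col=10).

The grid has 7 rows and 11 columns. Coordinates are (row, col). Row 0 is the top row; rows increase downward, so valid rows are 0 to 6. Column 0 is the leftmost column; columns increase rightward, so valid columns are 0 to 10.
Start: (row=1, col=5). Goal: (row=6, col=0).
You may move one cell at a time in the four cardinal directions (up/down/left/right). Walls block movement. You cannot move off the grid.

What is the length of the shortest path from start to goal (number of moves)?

Answer: Shortest path length: 12

Derivation:
BFS from (row=1, col=5) until reaching (row=6, col=0):
  Distance 0: (row=1, col=5)
  Distance 1: (row=0, col=5), (row=1, col=6)
  Distance 2: (row=0, col=4), (row=0, col=6), (row=1, col=7), (row=2, col=6)
  Distance 3: (row=0, col=3), (row=0, col=7), (row=3, col=6)
  Distance 4: (row=0, col=2), (row=0, col=8), (row=1, col=3), (row=4, col=6)
  Distance 5: (row=0, col=1), (row=0, col=9), (row=1, col=2), (row=2, col=3), (row=4, col=5), (row=4, col=7), (row=5, col=6)
  Distance 6: (row=0, col=0), (row=1, col=1), (row=1, col=9), (row=2, col=2), (row=2, col=4), (row=3, col=3), (row=4, col=4), (row=4, col=8), (row=5, col=5), (row=5, col=7), (row=6, col=6)
  Distance 7: (row=1, col=0), (row=1, col=10), (row=2, col=1), (row=3, col=2), (row=3, col=4), (row=3, col=8), (row=4, col=3), (row=4, col=9), (row=5, col=4), (row=6, col=5), (row=6, col=7)
  Distance 8: (row=2, col=0), (row=2, col=8), (row=2, col=10), (row=3, col=1), (row=3, col=9), (row=4, col=10), (row=5, col=3), (row=5, col=9), (row=6, col=4), (row=6, col=8)
  Distance 9: (row=3, col=0), (row=4, col=1), (row=5, col=10), (row=6, col=3), (row=6, col=9)
  Distance 10: (row=4, col=0), (row=5, col=1), (row=6, col=2)
  Distance 11: (row=5, col=0), (row=6, col=1)
  Distance 12: (row=6, col=0)  <- goal reached here
One shortest path (12 moves): (row=1, col=5) -> (row=0, col=5) -> (row=0, col=4) -> (row=0, col=3) -> (row=0, col=2) -> (row=0, col=1) -> (row=0, col=0) -> (row=1, col=0) -> (row=2, col=0) -> (row=3, col=0) -> (row=4, col=0) -> (row=5, col=0) -> (row=6, col=0)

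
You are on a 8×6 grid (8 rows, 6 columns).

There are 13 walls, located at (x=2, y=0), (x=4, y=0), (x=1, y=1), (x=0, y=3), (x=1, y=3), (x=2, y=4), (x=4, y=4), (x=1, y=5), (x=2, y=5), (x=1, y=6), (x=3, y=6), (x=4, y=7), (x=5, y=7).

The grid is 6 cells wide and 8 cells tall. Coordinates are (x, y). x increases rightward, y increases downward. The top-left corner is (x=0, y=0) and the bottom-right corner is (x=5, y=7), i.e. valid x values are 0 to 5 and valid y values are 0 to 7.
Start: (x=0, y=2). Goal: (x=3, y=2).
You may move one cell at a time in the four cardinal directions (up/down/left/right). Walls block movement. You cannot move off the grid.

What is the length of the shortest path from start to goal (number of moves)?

Answer: Shortest path length: 3

Derivation:
BFS from (x=0, y=2) until reaching (x=3, y=2):
  Distance 0: (x=0, y=2)
  Distance 1: (x=0, y=1), (x=1, y=2)
  Distance 2: (x=0, y=0), (x=2, y=2)
  Distance 3: (x=1, y=0), (x=2, y=1), (x=3, y=2), (x=2, y=3)  <- goal reached here
One shortest path (3 moves): (x=0, y=2) -> (x=1, y=2) -> (x=2, y=2) -> (x=3, y=2)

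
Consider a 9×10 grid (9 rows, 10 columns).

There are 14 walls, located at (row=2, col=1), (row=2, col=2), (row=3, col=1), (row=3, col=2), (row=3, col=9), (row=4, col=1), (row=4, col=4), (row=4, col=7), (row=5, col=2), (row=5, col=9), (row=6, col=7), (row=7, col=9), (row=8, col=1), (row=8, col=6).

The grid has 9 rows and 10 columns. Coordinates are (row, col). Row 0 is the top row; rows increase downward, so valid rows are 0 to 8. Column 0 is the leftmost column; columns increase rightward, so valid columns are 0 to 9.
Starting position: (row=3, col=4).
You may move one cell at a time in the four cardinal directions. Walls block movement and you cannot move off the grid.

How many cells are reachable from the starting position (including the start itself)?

BFS flood-fill from (row=3, col=4):
  Distance 0: (row=3, col=4)
  Distance 1: (row=2, col=4), (row=3, col=3), (row=3, col=5)
  Distance 2: (row=1, col=4), (row=2, col=3), (row=2, col=5), (row=3, col=6), (row=4, col=3), (row=4, col=5)
  Distance 3: (row=0, col=4), (row=1, col=3), (row=1, col=5), (row=2, col=6), (row=3, col=7), (row=4, col=2), (row=4, col=6), (row=5, col=3), (row=5, col=5)
  Distance 4: (row=0, col=3), (row=0, col=5), (row=1, col=2), (row=1, col=6), (row=2, col=7), (row=3, col=8), (row=5, col=4), (row=5, col=6), (row=6, col=3), (row=6, col=5)
  Distance 5: (row=0, col=2), (row=0, col=6), (row=1, col=1), (row=1, col=7), (row=2, col=8), (row=4, col=8), (row=5, col=7), (row=6, col=2), (row=6, col=4), (row=6, col=6), (row=7, col=3), (row=7, col=5)
  Distance 6: (row=0, col=1), (row=0, col=7), (row=1, col=0), (row=1, col=8), (row=2, col=9), (row=4, col=9), (row=5, col=8), (row=6, col=1), (row=7, col=2), (row=7, col=4), (row=7, col=6), (row=8, col=3), (row=8, col=5)
  Distance 7: (row=0, col=0), (row=0, col=8), (row=1, col=9), (row=2, col=0), (row=5, col=1), (row=6, col=0), (row=6, col=8), (row=7, col=1), (row=7, col=7), (row=8, col=2), (row=8, col=4)
  Distance 8: (row=0, col=9), (row=3, col=0), (row=5, col=0), (row=6, col=9), (row=7, col=0), (row=7, col=8), (row=8, col=7)
  Distance 9: (row=4, col=0), (row=8, col=0), (row=8, col=8)
  Distance 10: (row=8, col=9)
Total reachable: 76 (grid has 76 open cells total)

Answer: Reachable cells: 76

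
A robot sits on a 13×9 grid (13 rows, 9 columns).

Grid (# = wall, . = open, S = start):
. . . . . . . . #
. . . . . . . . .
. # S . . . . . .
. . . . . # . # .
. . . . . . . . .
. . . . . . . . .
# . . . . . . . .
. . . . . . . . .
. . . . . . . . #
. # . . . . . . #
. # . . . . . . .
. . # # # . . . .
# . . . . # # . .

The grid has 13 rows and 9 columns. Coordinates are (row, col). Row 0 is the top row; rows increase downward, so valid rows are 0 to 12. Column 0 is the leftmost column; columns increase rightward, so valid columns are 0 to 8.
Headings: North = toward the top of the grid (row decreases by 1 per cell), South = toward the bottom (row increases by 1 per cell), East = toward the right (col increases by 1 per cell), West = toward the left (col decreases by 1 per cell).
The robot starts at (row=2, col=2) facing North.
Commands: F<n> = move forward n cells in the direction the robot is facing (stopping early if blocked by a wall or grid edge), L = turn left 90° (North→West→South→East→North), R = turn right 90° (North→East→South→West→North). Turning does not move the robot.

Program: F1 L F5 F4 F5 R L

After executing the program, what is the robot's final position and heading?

Answer: Final position: (row=1, col=0), facing West

Derivation:
Start: (row=2, col=2), facing North
  F1: move forward 1, now at (row=1, col=2)
  L: turn left, now facing West
  F5: move forward 2/5 (blocked), now at (row=1, col=0)
  F4: move forward 0/4 (blocked), now at (row=1, col=0)
  F5: move forward 0/5 (blocked), now at (row=1, col=0)
  R: turn right, now facing North
  L: turn left, now facing West
Final: (row=1, col=0), facing West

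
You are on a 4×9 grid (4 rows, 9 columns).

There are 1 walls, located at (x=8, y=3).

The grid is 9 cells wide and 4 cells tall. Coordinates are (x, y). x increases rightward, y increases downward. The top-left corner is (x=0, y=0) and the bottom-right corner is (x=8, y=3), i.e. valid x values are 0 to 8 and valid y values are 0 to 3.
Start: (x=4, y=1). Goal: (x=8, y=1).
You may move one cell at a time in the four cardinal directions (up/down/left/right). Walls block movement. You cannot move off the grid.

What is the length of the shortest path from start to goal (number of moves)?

BFS from (x=4, y=1) until reaching (x=8, y=1):
  Distance 0: (x=4, y=1)
  Distance 1: (x=4, y=0), (x=3, y=1), (x=5, y=1), (x=4, y=2)
  Distance 2: (x=3, y=0), (x=5, y=0), (x=2, y=1), (x=6, y=1), (x=3, y=2), (x=5, y=2), (x=4, y=3)
  Distance 3: (x=2, y=0), (x=6, y=0), (x=1, y=1), (x=7, y=1), (x=2, y=2), (x=6, y=2), (x=3, y=3), (x=5, y=3)
  Distance 4: (x=1, y=0), (x=7, y=0), (x=0, y=1), (x=8, y=1), (x=1, y=2), (x=7, y=2), (x=2, y=3), (x=6, y=3)  <- goal reached here
One shortest path (4 moves): (x=4, y=1) -> (x=5, y=1) -> (x=6, y=1) -> (x=7, y=1) -> (x=8, y=1)

Answer: Shortest path length: 4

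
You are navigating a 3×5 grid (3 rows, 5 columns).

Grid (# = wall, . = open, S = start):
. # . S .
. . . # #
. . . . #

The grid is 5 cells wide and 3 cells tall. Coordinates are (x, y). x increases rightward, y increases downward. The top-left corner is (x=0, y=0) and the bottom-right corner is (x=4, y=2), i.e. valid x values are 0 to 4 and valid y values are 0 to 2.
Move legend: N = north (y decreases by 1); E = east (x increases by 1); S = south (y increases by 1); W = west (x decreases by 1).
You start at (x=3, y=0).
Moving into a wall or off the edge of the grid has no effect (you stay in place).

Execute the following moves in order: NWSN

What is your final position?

Start: (x=3, y=0)
  N (north): blocked, stay at (x=3, y=0)
  W (west): (x=3, y=0) -> (x=2, y=0)
  S (south): (x=2, y=0) -> (x=2, y=1)
  N (north): (x=2, y=1) -> (x=2, y=0)
Final: (x=2, y=0)

Answer: Final position: (x=2, y=0)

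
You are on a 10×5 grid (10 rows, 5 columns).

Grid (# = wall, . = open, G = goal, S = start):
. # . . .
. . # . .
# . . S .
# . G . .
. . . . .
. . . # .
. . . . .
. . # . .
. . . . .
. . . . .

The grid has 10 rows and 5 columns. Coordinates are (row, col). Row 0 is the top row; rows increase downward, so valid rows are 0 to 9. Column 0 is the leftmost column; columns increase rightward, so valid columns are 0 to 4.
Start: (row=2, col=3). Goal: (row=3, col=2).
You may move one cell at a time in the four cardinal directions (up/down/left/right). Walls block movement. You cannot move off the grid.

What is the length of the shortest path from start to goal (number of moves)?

Answer: Shortest path length: 2

Derivation:
BFS from (row=2, col=3) until reaching (row=3, col=2):
  Distance 0: (row=2, col=3)
  Distance 1: (row=1, col=3), (row=2, col=2), (row=2, col=4), (row=3, col=3)
  Distance 2: (row=0, col=3), (row=1, col=4), (row=2, col=1), (row=3, col=2), (row=3, col=4), (row=4, col=3)  <- goal reached here
One shortest path (2 moves): (row=2, col=3) -> (row=2, col=2) -> (row=3, col=2)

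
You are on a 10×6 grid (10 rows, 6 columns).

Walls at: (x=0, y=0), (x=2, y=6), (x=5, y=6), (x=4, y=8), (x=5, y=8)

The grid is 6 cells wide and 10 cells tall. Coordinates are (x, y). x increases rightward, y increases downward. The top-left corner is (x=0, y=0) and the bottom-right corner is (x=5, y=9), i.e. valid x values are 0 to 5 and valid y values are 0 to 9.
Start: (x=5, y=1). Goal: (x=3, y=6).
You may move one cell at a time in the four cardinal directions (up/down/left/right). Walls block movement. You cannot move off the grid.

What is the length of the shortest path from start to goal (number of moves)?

Answer: Shortest path length: 7

Derivation:
BFS from (x=5, y=1) until reaching (x=3, y=6):
  Distance 0: (x=5, y=1)
  Distance 1: (x=5, y=0), (x=4, y=1), (x=5, y=2)
  Distance 2: (x=4, y=0), (x=3, y=1), (x=4, y=2), (x=5, y=3)
  Distance 3: (x=3, y=0), (x=2, y=1), (x=3, y=2), (x=4, y=3), (x=5, y=4)
  Distance 4: (x=2, y=0), (x=1, y=1), (x=2, y=2), (x=3, y=3), (x=4, y=4), (x=5, y=5)
  Distance 5: (x=1, y=0), (x=0, y=1), (x=1, y=2), (x=2, y=3), (x=3, y=4), (x=4, y=5)
  Distance 6: (x=0, y=2), (x=1, y=3), (x=2, y=4), (x=3, y=5), (x=4, y=6)
  Distance 7: (x=0, y=3), (x=1, y=4), (x=2, y=5), (x=3, y=6), (x=4, y=7)  <- goal reached here
One shortest path (7 moves): (x=5, y=1) -> (x=4, y=1) -> (x=3, y=1) -> (x=3, y=2) -> (x=3, y=3) -> (x=3, y=4) -> (x=3, y=5) -> (x=3, y=6)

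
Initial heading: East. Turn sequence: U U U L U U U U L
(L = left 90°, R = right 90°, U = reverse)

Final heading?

Answer: Final heading: East

Derivation:
Start: East
  U (U-turn (180°)) -> West
  U (U-turn (180°)) -> East
  U (U-turn (180°)) -> West
  L (left (90° counter-clockwise)) -> South
  U (U-turn (180°)) -> North
  U (U-turn (180°)) -> South
  U (U-turn (180°)) -> North
  U (U-turn (180°)) -> South
  L (left (90° counter-clockwise)) -> East
Final: East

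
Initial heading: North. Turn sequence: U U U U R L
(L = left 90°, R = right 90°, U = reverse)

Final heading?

Answer: Final heading: North

Derivation:
Start: North
  U (U-turn (180°)) -> South
  U (U-turn (180°)) -> North
  U (U-turn (180°)) -> South
  U (U-turn (180°)) -> North
  R (right (90° clockwise)) -> East
  L (left (90° counter-clockwise)) -> North
Final: North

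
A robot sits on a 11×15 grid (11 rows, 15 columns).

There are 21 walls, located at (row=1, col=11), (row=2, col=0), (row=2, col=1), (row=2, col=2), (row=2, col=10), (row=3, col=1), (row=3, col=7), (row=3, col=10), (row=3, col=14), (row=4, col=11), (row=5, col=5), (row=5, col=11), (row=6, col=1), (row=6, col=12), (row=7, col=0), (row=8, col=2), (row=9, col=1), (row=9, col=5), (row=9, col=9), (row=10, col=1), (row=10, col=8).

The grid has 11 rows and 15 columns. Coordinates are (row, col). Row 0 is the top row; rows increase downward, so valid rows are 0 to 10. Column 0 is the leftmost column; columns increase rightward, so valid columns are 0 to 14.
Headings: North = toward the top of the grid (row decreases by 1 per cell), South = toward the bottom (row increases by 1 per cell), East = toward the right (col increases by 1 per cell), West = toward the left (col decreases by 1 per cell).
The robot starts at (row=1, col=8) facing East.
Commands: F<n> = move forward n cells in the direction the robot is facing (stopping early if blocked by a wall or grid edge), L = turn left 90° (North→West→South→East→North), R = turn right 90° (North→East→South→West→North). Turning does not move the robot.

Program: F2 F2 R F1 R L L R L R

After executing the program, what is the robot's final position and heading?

Start: (row=1, col=8), facing East
  F2: move forward 2, now at (row=1, col=10)
  F2: move forward 0/2 (blocked), now at (row=1, col=10)
  R: turn right, now facing South
  F1: move forward 0/1 (blocked), now at (row=1, col=10)
  R: turn right, now facing West
  L: turn left, now facing South
  L: turn left, now facing East
  R: turn right, now facing South
  L: turn left, now facing East
  R: turn right, now facing South
Final: (row=1, col=10), facing South

Answer: Final position: (row=1, col=10), facing South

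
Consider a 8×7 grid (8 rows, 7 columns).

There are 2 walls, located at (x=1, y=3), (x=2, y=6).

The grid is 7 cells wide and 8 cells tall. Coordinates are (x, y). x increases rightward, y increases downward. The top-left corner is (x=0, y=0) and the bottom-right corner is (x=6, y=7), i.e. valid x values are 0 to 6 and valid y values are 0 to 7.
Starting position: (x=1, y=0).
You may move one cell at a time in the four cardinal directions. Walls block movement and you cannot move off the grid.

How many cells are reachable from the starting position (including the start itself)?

BFS flood-fill from (x=1, y=0):
  Distance 0: (x=1, y=0)
  Distance 1: (x=0, y=0), (x=2, y=0), (x=1, y=1)
  Distance 2: (x=3, y=0), (x=0, y=1), (x=2, y=1), (x=1, y=2)
  Distance 3: (x=4, y=0), (x=3, y=1), (x=0, y=2), (x=2, y=2)
  Distance 4: (x=5, y=0), (x=4, y=1), (x=3, y=2), (x=0, y=3), (x=2, y=3)
  Distance 5: (x=6, y=0), (x=5, y=1), (x=4, y=2), (x=3, y=3), (x=0, y=4), (x=2, y=4)
  Distance 6: (x=6, y=1), (x=5, y=2), (x=4, y=3), (x=1, y=4), (x=3, y=4), (x=0, y=5), (x=2, y=5)
  Distance 7: (x=6, y=2), (x=5, y=3), (x=4, y=4), (x=1, y=5), (x=3, y=5), (x=0, y=6)
  Distance 8: (x=6, y=3), (x=5, y=4), (x=4, y=5), (x=1, y=6), (x=3, y=6), (x=0, y=7)
  Distance 9: (x=6, y=4), (x=5, y=5), (x=4, y=6), (x=1, y=7), (x=3, y=7)
  Distance 10: (x=6, y=5), (x=5, y=6), (x=2, y=7), (x=4, y=7)
  Distance 11: (x=6, y=6), (x=5, y=7)
  Distance 12: (x=6, y=7)
Total reachable: 54 (grid has 54 open cells total)

Answer: Reachable cells: 54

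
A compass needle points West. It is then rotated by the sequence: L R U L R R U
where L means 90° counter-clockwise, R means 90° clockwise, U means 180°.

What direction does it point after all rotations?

Start: West
  L (left (90° counter-clockwise)) -> South
  R (right (90° clockwise)) -> West
  U (U-turn (180°)) -> East
  L (left (90° counter-clockwise)) -> North
  R (right (90° clockwise)) -> East
  R (right (90° clockwise)) -> South
  U (U-turn (180°)) -> North
Final: North

Answer: Final heading: North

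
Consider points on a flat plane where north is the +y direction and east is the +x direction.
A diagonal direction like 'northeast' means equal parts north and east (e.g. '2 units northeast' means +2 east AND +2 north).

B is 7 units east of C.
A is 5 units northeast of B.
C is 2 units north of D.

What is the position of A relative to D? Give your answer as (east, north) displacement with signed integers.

Answer: A is at (east=12, north=7) relative to D.

Derivation:
Place D at the origin (east=0, north=0).
  C is 2 units north of D: delta (east=+0, north=+2); C at (east=0, north=2).
  B is 7 units east of C: delta (east=+7, north=+0); B at (east=7, north=2).
  A is 5 units northeast of B: delta (east=+5, north=+5); A at (east=12, north=7).
Therefore A relative to D: (east=12, north=7).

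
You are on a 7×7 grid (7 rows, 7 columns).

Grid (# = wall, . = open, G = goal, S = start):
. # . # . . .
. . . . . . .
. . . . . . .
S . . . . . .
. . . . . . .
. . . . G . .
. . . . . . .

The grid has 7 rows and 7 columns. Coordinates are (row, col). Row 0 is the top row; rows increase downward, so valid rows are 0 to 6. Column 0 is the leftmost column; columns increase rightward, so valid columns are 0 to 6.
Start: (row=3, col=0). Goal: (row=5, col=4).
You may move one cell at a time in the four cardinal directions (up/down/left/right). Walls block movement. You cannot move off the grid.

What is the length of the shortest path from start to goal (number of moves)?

BFS from (row=3, col=0) until reaching (row=5, col=4):
  Distance 0: (row=3, col=0)
  Distance 1: (row=2, col=0), (row=3, col=1), (row=4, col=0)
  Distance 2: (row=1, col=0), (row=2, col=1), (row=3, col=2), (row=4, col=1), (row=5, col=0)
  Distance 3: (row=0, col=0), (row=1, col=1), (row=2, col=2), (row=3, col=3), (row=4, col=2), (row=5, col=1), (row=6, col=0)
  Distance 4: (row=1, col=2), (row=2, col=3), (row=3, col=4), (row=4, col=3), (row=5, col=2), (row=6, col=1)
  Distance 5: (row=0, col=2), (row=1, col=3), (row=2, col=4), (row=3, col=5), (row=4, col=4), (row=5, col=3), (row=6, col=2)
  Distance 6: (row=1, col=4), (row=2, col=5), (row=3, col=6), (row=4, col=5), (row=5, col=4), (row=6, col=3)  <- goal reached here
One shortest path (6 moves): (row=3, col=0) -> (row=3, col=1) -> (row=3, col=2) -> (row=3, col=3) -> (row=3, col=4) -> (row=4, col=4) -> (row=5, col=4)

Answer: Shortest path length: 6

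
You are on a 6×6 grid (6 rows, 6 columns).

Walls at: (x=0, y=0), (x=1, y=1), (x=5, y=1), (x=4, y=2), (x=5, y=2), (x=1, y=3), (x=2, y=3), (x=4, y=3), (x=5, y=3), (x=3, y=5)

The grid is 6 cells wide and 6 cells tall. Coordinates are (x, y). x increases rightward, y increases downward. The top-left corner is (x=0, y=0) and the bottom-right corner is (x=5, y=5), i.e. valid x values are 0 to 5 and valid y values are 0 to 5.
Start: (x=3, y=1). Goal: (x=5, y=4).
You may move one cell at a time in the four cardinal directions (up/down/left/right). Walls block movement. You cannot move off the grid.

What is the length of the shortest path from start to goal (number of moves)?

Answer: Shortest path length: 5

Derivation:
BFS from (x=3, y=1) until reaching (x=5, y=4):
  Distance 0: (x=3, y=1)
  Distance 1: (x=3, y=0), (x=2, y=1), (x=4, y=1), (x=3, y=2)
  Distance 2: (x=2, y=0), (x=4, y=0), (x=2, y=2), (x=3, y=3)
  Distance 3: (x=1, y=0), (x=5, y=0), (x=1, y=2), (x=3, y=4)
  Distance 4: (x=0, y=2), (x=2, y=4), (x=4, y=4)
  Distance 5: (x=0, y=1), (x=0, y=3), (x=1, y=4), (x=5, y=4), (x=2, y=5), (x=4, y=5)  <- goal reached here
One shortest path (5 moves): (x=3, y=1) -> (x=3, y=2) -> (x=3, y=3) -> (x=3, y=4) -> (x=4, y=4) -> (x=5, y=4)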